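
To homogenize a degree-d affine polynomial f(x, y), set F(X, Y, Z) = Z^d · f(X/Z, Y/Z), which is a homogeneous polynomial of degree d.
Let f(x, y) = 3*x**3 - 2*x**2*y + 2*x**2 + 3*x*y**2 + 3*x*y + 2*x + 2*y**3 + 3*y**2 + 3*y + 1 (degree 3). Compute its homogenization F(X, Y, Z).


F(X, Y, Z) = 3*X**3 - 2*X**2*Y + 2*X**2*Z + 3*X*Y**2 + 3*X*Y*Z + 2*X*Z**2 + 2*Y**3 + 3*Y**2*Z + 3*Y*Z**2 + Z**3

deg(f) = 3.
Substitute x = X/Z, y = Y/Z into f, then multiply by Z^3.
  monomial 3·x^3·y^0 ↦ 3·X^3·Y^0·Z^0.
  monomial -2·x^2·y^1 ↦ -2·X^2·Y^1·Z^0.
  monomial 2·x^2·y^0 ↦ 2·X^2·Y^0·Z^1.
  monomial 3·x^1·y^2 ↦ 3·X^1·Y^2·Z^0.
  monomial 3·x^1·y^1 ↦ 3·X^1·Y^1·Z^1.
  monomial 2·x^1·y^0 ↦ 2·X^1·Y^0·Z^2.
  monomial 2·x^0·y^3 ↦ 2·X^0·Y^3·Z^0.
  monomial 3·x^0·y^2 ↦ 3·X^0·Y^2·Z^1.
  monomial 3·x^0·y^1 ↦ 3·X^0·Y^1·Z^2.
  monomial 1·x^0·y^0 ↦ 1·X^0·Y^0·Z^3.
Collecting: F(X, Y, Z) = 3*X**3 - 2*X**2*Y + 2*X**2*Z + 3*X*Y**2 + 3*X*Y*Z + 2*X*Z**2 + 2*Y**3 + 3*Y**2*Z + 3*Y*Z**2 + Z**3.


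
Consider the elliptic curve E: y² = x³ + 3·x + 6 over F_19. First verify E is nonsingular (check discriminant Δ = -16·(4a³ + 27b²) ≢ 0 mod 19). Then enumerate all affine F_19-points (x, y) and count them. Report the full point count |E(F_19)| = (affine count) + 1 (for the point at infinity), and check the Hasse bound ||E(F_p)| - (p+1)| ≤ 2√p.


Affine points = {(0, 5), (0, 14), (2, 1), (2, 18), (3, 2), (3, 17), (4, 5), (4, 14), (7, 3), (7, 16), (13, 0), (15, 5), (15, 14), (17, 7), (17, 12)}; affine count = 15; |E(F_19)| = 16.

Discriminant check: Δ ∝ 4a³ + 27b² = 4·3³ + 27·6² = 4·27 + 27·36 ≡ 16 (mod 19). Nonzero ⇒ E is nonsingular.
For each x ∈ F_19, compute rhs = x³ + 3·x + 6 mod 19, then count y ∈ F_19 with y² ≡ rhs.
  x = 0: rhs = 6, matching y values: 5, 14 (2 points).
  x = 1: rhs = 10, matching y values: none (0 points).
  x = 2: rhs = 1, matching y values: 1, 18 (2 points).
  x = 3: rhs = 4, matching y values: 2, 17 (2 points).
  x = 4: rhs = 6, matching y values: 5, 14 (2 points).
  x = 5: rhs = 13, matching y values: none (0 points).
  x = 6: rhs = 12, matching y values: none (0 points).
  x = 7: rhs = 9, matching y values: 3, 16 (2 points).
  x = 8: rhs = 10, matching y values: none (0 points).
  x = 9: rhs = 2, matching y values: none (0 points).
  x = 10: rhs = 10, matching y values: none (0 points).
  x = 11: rhs = 2, matching y values: none (0 points).
  x = 12: rhs = 3, matching y values: none (0 points).
  x = 13: rhs = 0, matching y values: 0 (1 points).
  x = 14: rhs = 18, matching y values: none (0 points).
  x = 15: rhs = 6, matching y values: 5, 14 (2 points).
  x = 16: rhs = 8, matching y values: none (0 points).
  x = 17: rhs = 11, matching y values: 7, 12 (2 points).
  x = 18: rhs = 2, matching y values: none (0 points).
Total affine count: 15.
Full point count |E(F_19)| = 15 + 1 = 16.
Hasse bound: |16 − (19+1)| = |-4| = 4 ≤ 2√19 ≈ 8.7178 ✓.


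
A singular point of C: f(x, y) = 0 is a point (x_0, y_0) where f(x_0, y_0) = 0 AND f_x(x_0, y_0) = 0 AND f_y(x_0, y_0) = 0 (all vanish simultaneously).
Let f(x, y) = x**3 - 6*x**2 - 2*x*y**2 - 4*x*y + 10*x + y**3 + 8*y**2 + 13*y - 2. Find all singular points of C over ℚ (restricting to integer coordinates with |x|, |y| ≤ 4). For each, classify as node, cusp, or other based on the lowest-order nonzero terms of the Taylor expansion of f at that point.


Singular points: {(2, -1)}; classification: cusp.

Compute partial derivatives:
  f_x = 3*x**2 - 12*x - 2*y**2 - 4*y + 10.
  f_y = -4*x*y - 4*x + 3*y**2 + 16*y + 13.
Scan x_0 ∈ {−4, ..., 4}. For each x_0, f_y(x_0, y) is a polynomial in y; find its integer roots y ∈ {−4, ..., 4}, then test f_x and f at those candidates.
  x = -4: f_y(-4, y) = 3*y**2 + 32*y + 29; vanishes at y ∈ {-1}. (-4, -1): f_x = 108 ≠ 0.
  x = -3: f_y(-3, y) = 3*y**2 + 28*y + 25; vanishes at y ∈ {-1}. (-3, -1): f_x = 75 ≠ 0.
  x = -2: f_y(-2, y) = 3*y**2 + 24*y + 21; vanishes at y ∈ {-1}. (-2, -1): f_x = 48 ≠ 0.
  x = -1: f_y(-1, y) = 3*y**2 + 20*y + 17; vanishes at y ∈ {-1}. (-1, -1): f_x = 27 ≠ 0.
  x = 0: f_y(0, y) = 3*y**2 + 16*y + 13; vanishes at y ∈ {-1}. (0, -1): f_x = 12 ≠ 0.
  x = 1: f_y(1, y) = 3*y**2 + 12*y + 9; vanishes at y ∈ {-3, -1}. (1, -3): f_x = -5 ≠ 0; (1, -1): f_x = 3 ≠ 0.
  x = 2: f_y(2, y) = 3*y**2 + 8*y + 5; vanishes at y ∈ {-1}. (2, -1): f_x = 0, f = 0 — SINGULAR.
  x = 3: f_y(3, y) = 3*y**2 + 4*y + 1; vanishes at y ∈ {-1}. (3, -1): f_x = 3 ≠ 0.
  x = 4: f_y(4, y) = 3*y**2 - 3; vanishes at y ∈ {-1, 1}. (4, -1): f_x = 12 ≠ 0; (4, 1): f_x = 4 ≠ 0.
Only singular point on the grid: (2, -1).
Classify: substitute x = 2 + u, y = -1 + v and expand: f = u**3 - 2*u*v**2 + v**3 + v**2.
No constant or linear terms (consistent with a singular point). Quadratic part: v**2. Cubic part: u**3 - 2*u*v**2 + v**3.
The quadratic part v**2 is a perfect square, so there is a single (double) tangent line v = 0, i.e. y = -1. Restricting the cubic part to that line (v = 0) leaves u**3 ≠ 0, so f is not divisible by v and the branch is v² ≈ -u**3 to lowest order — this is a cusp.
Classification: cusp.


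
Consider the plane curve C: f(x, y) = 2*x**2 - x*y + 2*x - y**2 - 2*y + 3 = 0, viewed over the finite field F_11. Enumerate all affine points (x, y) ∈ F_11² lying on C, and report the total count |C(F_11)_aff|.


Affine F_11-points: {(0, 1), (0, 8), (1, 3), (1, 5), (3, 8), (3, 9), (5, 1), (5, 3), (6, 5), (6, 9)}; count = 10.

For each of the 121 pairs (x, y) ∈ F_11², evaluate f(x, y) mod 11. Record the zeros.
  x = 0: [0↦3, 1↦0, 2↦6, 3↦10, 4↦1, 5↦1, 6↦10, 7↦6, 8↦0, 9↦3, 10↦4]  zeros at y ∈ {1, 8}
  x = 1: [0↦7, 1↦3, 2↦8, 3↦0, 4↦1, 5↦0, 6↦8, 7↦3, 8↦7, 9↦9, 10↦9]  zeros at y ∈ {3, 5}
  x = 2: [0↦4, 1↦10, 2↦3, 3↦5, 4↦5, 5↦3, 6↦10, 7↦4, 8↦7, 9↦8, 10↦7]  zeros at y ∈ ∅
  x = 3: [0↦5, 1↦10, 2↦2, 3↦3, 4↦2, 5↦10, 6↦5, 7↦9, 8↦0, 9↦0, 10↦9]  zeros at y ∈ {8, 9}
  x = 4: [0↦10, 1↦3, 2↦5, 3↦5, 4↦3, 5↦10, 6↦4, 7↦7, 8↦8, 9↦7, 10↦4]  zeros at y ∈ ∅
  x = 5: [0↦8, 1↦0, 2↦1, 3↦0, 4↦8, 5↦3, 6↦7, 7↦9, 8↦9, 9↦7, 10↦3]  zeros at y ∈ {1, 3}
  x = 6: [0↦10, 1↦1, 2↦1, 3↦10, 4↦6, 5↦0, 6↦3, 7↦4, 8↦3, 9↦0, 10↦6]  zeros at y ∈ {5, 9}
  x = 7: [0↦5, 1↦6, 2↦5, 3↦2, 4↦8, 5↦1, 6↦3, 7↦3, 8↦1, 9↦8, 10↦2]  zeros at y ∈ ∅
  x = 8: [0↦4, 1↦4, 2↦2, 3↦9, 4↦3, 5↦6, 6↦7, 7↦6, 8↦3, 9↦9, 10↦2]  zeros at y ∈ ∅
  x = 9: [0↦7, 1↦6, 2↦3, 3↦9, 4↦2, 5↦4, 6↦4, 7↦2, 8↦9, 9↦3, 10↦6]  zeros at y ∈ ∅
  x = 10: [0↦3, 1↦1, 2↦8, 3↦2, 4↦5, 5↦6, 6↦5, 7↦2, 8↦8, 9↦1, 10↦3]  zeros at y ∈ ∅
Collecting zeros: affine points = {(0, 1), (0, 8), (1, 3), (1, 5), (3, 8), (3, 9), (5, 1), (5, 3), (6, 5), (6, 9)}.
Total count |C(F_11)_aff| = 10.


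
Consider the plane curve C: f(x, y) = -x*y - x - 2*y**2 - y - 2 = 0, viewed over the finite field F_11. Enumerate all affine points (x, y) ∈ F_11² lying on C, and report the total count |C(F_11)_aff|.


Affine F_11-points: {(3, 1), (3, 8), (7, 2), (7, 5), (8, 3), (8, 9), (9, 0), (9, 6), (10, 4), (10, 7)}; count = 10.

For each of the 121 pairs (x, y) ∈ F_11², evaluate f(x, y) mod 11. Record the zeros.
  x = 0: [0↦9, 1↦6, 2↦10, 3↦10, 4↦6, 5↦9, 6↦8, 7↦3, 8↦5, 9↦3, 10↦8]  zeros at y ∈ ∅
  x = 1: [0↦8, 1↦4, 2↦7, 3↦6, 4↦1, 5↦3, 6↦1, 7↦6, 8↦7, 9↦4, 10↦8]  zeros at y ∈ ∅
  x = 2: [0↦7, 1↦2, 2↦4, 3↦2, 4↦7, 5↦8, 6↦5, 7↦9, 8↦9, 9↦5, 10↦8]  zeros at y ∈ ∅
  x = 3: [0↦6, 1↦0, 2↦1, 3↦9, 4↦2, 5↦2, 6↦9, 7↦1, 8↦0, 9↦6, 10↦8]  zeros at y ∈ {1, 8}
  x = 4: [0↦5, 1↦9, 2↦9, 3↦5, 4↦8, 5↦7, 6↦2, 7↦4, 8↦2, 9↦7, 10↦8]  zeros at y ∈ ∅
  x = 5: [0↦4, 1↦7, 2↦6, 3↦1, 4↦3, 5↦1, 6↦6, 7↦7, 8↦4, 9↦8, 10↦8]  zeros at y ∈ ∅
  x = 6: [0↦3, 1↦5, 2↦3, 3↦8, 4↦9, 5↦6, 6↦10, 7↦10, 8↦6, 9↦9, 10↦8]  zeros at y ∈ ∅
  x = 7: [0↦2, 1↦3, 2↦0, 3↦4, 4↦4, 5↦0, 6↦3, 7↦2, 8↦8, 9↦10, 10↦8]  zeros at y ∈ {2, 5}
  x = 8: [0↦1, 1↦1, 2↦8, 3↦0, 4↦10, 5↦5, 6↦7, 7↦5, 8↦10, 9↦0, 10↦8]  zeros at y ∈ {3, 9}
  x = 9: [0↦0, 1↦10, 2↦5, 3↦7, 4↦5, 5↦10, 6↦0, 7↦8, 8↦1, 9↦1, 10↦8]  zeros at y ∈ {0, 6}
  x = 10: [0↦10, 1↦8, 2↦2, 3↦3, 4↦0, 5↦4, 6↦4, 7↦0, 8↦3, 9↦2, 10↦8]  zeros at y ∈ {4, 7}
Collecting zeros: affine points = {(3, 1), (3, 8), (7, 2), (7, 5), (8, 3), (8, 9), (9, 0), (9, 6), (10, 4), (10, 7)}.
Total count |C(F_11)_aff| = 10.


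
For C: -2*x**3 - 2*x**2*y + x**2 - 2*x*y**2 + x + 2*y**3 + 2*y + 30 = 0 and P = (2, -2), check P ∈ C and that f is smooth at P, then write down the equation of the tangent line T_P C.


Tangent line at P: -11*x + 34*y + 90 = 0.

Step 1: f(2, -2) = 0, so P lies on C.
Step 2: partial derivatives
  f_x(x, y) = -6*x**2 - 4*x*y + 2*x - 2*y**2 + 1, f_y(x, y) = -2*x**2 - 4*x*y + 6*y**2 + 2.
  f_x(P) = -11, f_y(P) = 34 (gradient nonzero, so P is smooth).
Step 3: tangent line at P: -11·(x − 2) + 34·(y − -2) = 0.
Expanding: -11*x + 34*y + 90 = 0.


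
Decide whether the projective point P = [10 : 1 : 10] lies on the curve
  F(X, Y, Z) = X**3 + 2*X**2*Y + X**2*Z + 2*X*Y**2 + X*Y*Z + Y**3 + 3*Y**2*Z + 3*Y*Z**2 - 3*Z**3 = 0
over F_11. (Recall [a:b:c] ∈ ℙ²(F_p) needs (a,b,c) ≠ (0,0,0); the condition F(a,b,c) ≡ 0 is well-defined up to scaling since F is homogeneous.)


F(10,1,10) ≡ 3 (mod 11); P is NOT on the curve.

Evaluate F(10, 1, 10) term-by-term (mod 11).
  X**3 ↦ 1·1000·1·1 = 1000
  2*X**2*Y ↦ 2·100·1·1 = 200
  X**2*Z ↦ 1·100·1·10 = 1000
  2*X*Y**2 ↦ 2·10·1·1 = 20
  X*Y*Z ↦ 1·10·1·10 = 100
  Y**3 ↦ 1·1·1·1 = 1
  3*Y**2*Z ↦ 3·1·1·10 = 30
  3*Y*Z**2 ↦ 3·1·1·100 = 300
  -3*Z**3 ↦ -3·1·1·1000 = -3000
Sum: F(10, 1, 10) = (1000) + (200) + (1000) + (20) + (100) + (1) + (30) + (300) + (-3000) = -349.
Reducing mod 11: -349 ≡ 3 (mod 11).
Since F(a, b, c) ≡ 3 ≠ 0 (mod 11), P does NOT lie on the curve.


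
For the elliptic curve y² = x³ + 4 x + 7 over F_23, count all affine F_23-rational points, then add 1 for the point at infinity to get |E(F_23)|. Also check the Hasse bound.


Affine points = {(1, 9), (1, 14), (2, 0), (3, 0), (4, 8), (4, 15), (9, 6), (9, 17), (10, 9), (10, 14), (11, 5), (11, 18), (12, 9), (12, 14), (13, 5), (13, 18), (14, 1), (14, 22), (16, 2), (16, 21), (18, 0), (22, 5), (22, 18)}; affine count = 23; |E(F_23)| = 24.

Discriminant check: Δ ∝ 4a³ + 27b² = 4·4³ + 27·7² = 4·64 + 27·49 ≡ 15 (mod 23). Nonzero ⇒ E is nonsingular.
For each x ∈ F_23, compute rhs = x³ + 4·x + 7 mod 23, then count y ∈ F_23 with y² ≡ rhs.
  x = 0: rhs = 7, matching y values: none (0 points).
  x = 1: rhs = 12, matching y values: 9, 14 (2 points).
  x = 2: rhs = 0, matching y values: 0 (1 points).
  x = 3: rhs = 0, matching y values: 0 (1 points).
  x = 4: rhs = 18, matching y values: 8, 15 (2 points).
  x = 5: rhs = 14, matching y values: none (0 points).
  x = 6: rhs = 17, matching y values: none (0 points).
  x = 7: rhs = 10, matching y values: none (0 points).
  x = 8: rhs = 22, matching y values: none (0 points).
  x = 9: rhs = 13, matching y values: 6, 17 (2 points).
  x = 10: rhs = 12, matching y values: 9, 14 (2 points).
  x = 11: rhs = 2, matching y values: 5, 18 (2 points).
  x = 12: rhs = 12, matching y values: 9, 14 (2 points).
  x = 13: rhs = 2, matching y values: 5, 18 (2 points).
  x = 14: rhs = 1, matching y values: 1, 22 (2 points).
  x = 15: rhs = 15, matching y values: none (0 points).
  x = 16: rhs = 4, matching y values: 2, 21 (2 points).
  x = 17: rhs = 20, matching y values: none (0 points).
  x = 18: rhs = 0, matching y values: 0 (1 points).
  x = 19: rhs = 19, matching y values: none (0 points).
  x = 20: rhs = 14, matching y values: none (0 points).
  x = 21: rhs = 14, matching y values: none (0 points).
  x = 22: rhs = 2, matching y values: 5, 18 (2 points).
Total affine count: 23.
Full point count |E(F_23)| = 23 + 1 = 24.
Hasse bound: |24 − (23+1)| = |0| = 0 ≤ 2√23 ≈ 9.5917 ✓.


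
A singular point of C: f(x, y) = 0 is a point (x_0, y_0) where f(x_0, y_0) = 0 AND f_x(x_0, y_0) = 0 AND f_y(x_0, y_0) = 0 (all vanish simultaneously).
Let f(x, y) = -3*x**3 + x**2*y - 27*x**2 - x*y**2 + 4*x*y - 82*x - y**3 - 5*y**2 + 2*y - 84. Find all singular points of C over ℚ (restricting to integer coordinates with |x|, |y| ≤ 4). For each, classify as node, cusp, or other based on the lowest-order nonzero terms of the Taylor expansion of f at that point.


Singular points: {(-3, -1)}; classification: node.

Compute partial derivatives:
  f_x = -9*x**2 + 2*x*y - 54*x - y**2 + 4*y - 82.
  f_y = x**2 - 2*x*y + 4*x - 3*y**2 - 10*y + 2.
Scan x_0 ∈ {−4, ..., 4}. For each x_0, f_y(x_0, y) is a polynomial in y; find its integer roots y ∈ {−4, ..., 4}, then test f_x and f at those candidates.
  x = -4: f_y(-4, y) = -3*y**2 - 2*y + 2; no integer root y with |y| ≤ 4.
  x = -3: f_y(-3, y) = -3*y**2 - 4*y - 1; vanishes at y ∈ {-1}. (-3, -1): f_x = 0, f = 0 — SINGULAR.
  x = -2: f_y(-2, y) = -3*y**2 - 6*y - 2; no integer root y with |y| ≤ 4.
  x = -1: f_y(-1, y) = -3*y**2 - 8*y - 1; no integer root y with |y| ≤ 4.
  x = 0: f_y(0, y) = -3*y**2 - 10*y + 2; no integer root y with |y| ≤ 4.
  x = 1: f_y(1, y) = -3*y**2 - 12*y + 7; no integer root y with |y| ≤ 4.
  x = 2: f_y(2, y) = -3*y**2 - 14*y + 14; no integer root y with |y| ≤ 4.
  x = 3: f_y(3, y) = -3*y**2 - 16*y + 23; no integer root y with |y| ≤ 4.
  x = 4: f_y(4, y) = -3*y**2 - 18*y + 34; no integer root y with |y| ≤ 4.
Only singular point on the grid: (-3, -1).
Classify: substitute x = -3 + u, y = -1 + v and expand: f = -3*u**3 + u**2*v - u**2 - u*v**2 - v**3 + v**2.
No constant or linear terms (consistent with a singular point). Quadratic part: -u**2 + v**2. Cubic part: -3*u**3 + u**2*v - u*v**2 - v**3.
The quadratic part v**2 - u**2 = (v − u)(v + u) splits into two distinct linear factors, so there are two distinct tangent lines y − -1 = ±(x − -3) — this is a node (ordinary double point).
Classification: node.


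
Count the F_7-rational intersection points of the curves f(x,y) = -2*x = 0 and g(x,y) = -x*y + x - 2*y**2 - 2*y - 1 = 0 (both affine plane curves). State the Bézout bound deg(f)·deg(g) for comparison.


Common zeros: ∅; count = 0; Bézout bound = 2.

deg(f) = 1, deg(g) = 2, so Bézout bound = 2.
Scan x ∈ F_7. For each x, list the y ∈ F_7 with f(x, y) ≡ 0 and those with g(x, y) ≡ 0 (mod 7); the common zeros in that column are the intersection.
  x = 0: f ≡ 0 at y ∈ {0, 1, 2, 3, 4, 5, 6}; g ≡ 0 at y ∈ ∅; common: ∅.
  x = 1: f ≡ 0 at y ∈ ∅; g ≡ 0 at y ∈ {0, 2}; common: ∅.
  x = 2: f ≡ 0 at y ∈ ∅; g ≡ 0 at y ∈ ∅; common: ∅.
  x = 3: f ≡ 0 at y ∈ ∅; g ≡ 0 at y ∈ ∅; common: ∅.
  x = 4: f ≡ 0 at y ∈ ∅; g ≡ 0 at y ∈ {5, 6}; common: ∅.
  x = 5: f ≡ 0 at y ∈ ∅; g ≡ 0 at y ∈ {3, 4}; common: ∅.
  x = 6: f ≡ 0 at y ∈ ∅; g ≡ 0 at y ∈ ∅; common: ∅.
Collecting: common zeros = ∅, so the count is 0.
Comparison with the Bézout bound: 0 ≤ 2 = deg(f)·deg(g), as expected for curves with no common component (the affine F_7-count falls short of the bound because intersections may lie at infinity, over extension fields, or carry multiplicity).


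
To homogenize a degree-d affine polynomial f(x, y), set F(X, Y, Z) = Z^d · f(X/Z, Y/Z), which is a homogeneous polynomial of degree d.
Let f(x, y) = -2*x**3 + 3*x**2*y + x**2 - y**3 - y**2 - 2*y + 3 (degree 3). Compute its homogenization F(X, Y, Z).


F(X, Y, Z) = -2*X**3 + 3*X**2*Y + X**2*Z - Y**3 - Y**2*Z - 2*Y*Z**2 + 3*Z**3

deg(f) = 3.
Substitute x = X/Z, y = Y/Z into f, then multiply by Z^3.
  monomial -2·x^3·y^0 ↦ -2·X^3·Y^0·Z^0.
  monomial 3·x^2·y^1 ↦ 3·X^2·Y^1·Z^0.
  monomial 1·x^2·y^0 ↦ 1·X^2·Y^0·Z^1.
  monomial -1·x^0·y^3 ↦ -1·X^0·Y^3·Z^0.
  monomial -1·x^0·y^2 ↦ -1·X^0·Y^2·Z^1.
  monomial -2·x^0·y^1 ↦ -2·X^0·Y^1·Z^2.
  monomial 3·x^0·y^0 ↦ 3·X^0·Y^0·Z^3.
Collecting: F(X, Y, Z) = -2*X**3 + 3*X**2*Y + X**2*Z - Y**3 - Y**2*Z - 2*Y*Z**2 + 3*Z**3.


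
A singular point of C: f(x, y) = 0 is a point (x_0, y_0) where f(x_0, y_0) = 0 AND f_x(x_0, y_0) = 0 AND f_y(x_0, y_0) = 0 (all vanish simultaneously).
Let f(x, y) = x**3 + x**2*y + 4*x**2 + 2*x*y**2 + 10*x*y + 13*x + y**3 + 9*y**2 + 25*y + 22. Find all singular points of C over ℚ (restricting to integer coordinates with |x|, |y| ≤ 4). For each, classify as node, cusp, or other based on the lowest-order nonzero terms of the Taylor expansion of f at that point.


Singular points: {(-1, -2)}; classification: node.

Compute partial derivatives:
  f_x = 3*x**2 + 2*x*y + 8*x + 2*y**2 + 10*y + 13.
  f_y = x**2 + 4*x*y + 10*x + 3*y**2 + 18*y + 25.
Scan x_0 ∈ {−4, ..., 4}. For each x_0, f_y(x_0, y) is a polynomial in y; find its integer roots y ∈ {−4, ..., 4}, then test f_x and f at those candidates.
  x = -4: f_y(-4, y) = 3*y**2 + 2*y + 1; no integer root y with |y| ≤ 4.
  x = -3: f_y(-3, y) = 3*y**2 + 6*y + 4; no integer root y with |y| ≤ 4.
  x = -2: f_y(-2, y) = 3*y**2 + 10*y + 9; no integer root y with |y| ≤ 4.
  x = -1: f_y(-1, y) = 3*y**2 + 14*y + 16; vanishes at y ∈ {-2}. (-1, -2): f_x = 0, f = 0 — SINGULAR.
  x = 0: f_y(0, y) = 3*y**2 + 18*y + 25; no integer root y with |y| ≤ 4.
  x = 1: f_y(1, y) = 3*y**2 + 22*y + 36; no integer root y with |y| ≤ 4.
  x = 2: f_y(2, y) = 3*y**2 + 26*y + 49; no integer root y with |y| ≤ 4.
  x = 3: f_y(3, y) = 3*y**2 + 30*y + 64; no integer root y with |y| ≤ 4.
  x = 4: f_y(4, y) = 3*y**2 + 34*y + 81; no integer root y with |y| ≤ 4.
Only singular point on the grid: (-1, -2).
Classify: substitute x = -1 + u, y = -2 + v and expand: f = u**3 + u**2*v - u**2 + 2*u*v**2 + v**3 + v**2.
No constant or linear terms (consistent with a singular point). Quadratic part: -u**2 + v**2. Cubic part: u**3 + u**2*v + 2*u*v**2 + v**3.
The quadratic part v**2 - u**2 = (v − u)(v + u) splits into two distinct linear factors, so there are two distinct tangent lines y − -2 = ±(x − -1) — this is a node (ordinary double point).
Classification: node.


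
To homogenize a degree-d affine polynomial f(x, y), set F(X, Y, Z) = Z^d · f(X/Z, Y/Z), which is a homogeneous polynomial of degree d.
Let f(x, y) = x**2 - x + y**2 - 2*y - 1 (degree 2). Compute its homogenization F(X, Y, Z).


F(X, Y, Z) = X**2 - X*Z + Y**2 - 2*Y*Z - Z**2

deg(f) = 2.
Substitute x = X/Z, y = Y/Z into f, then multiply by Z^2.
  monomial 1·x^2·y^0 ↦ 1·X^2·Y^0·Z^0.
  monomial -1·x^1·y^0 ↦ -1·X^1·Y^0·Z^1.
  monomial 1·x^0·y^2 ↦ 1·X^0·Y^2·Z^0.
  monomial -2·x^0·y^1 ↦ -2·X^0·Y^1·Z^1.
  monomial -1·x^0·y^0 ↦ -1·X^0·Y^0·Z^2.
Collecting: F(X, Y, Z) = X**2 - X*Z + Y**2 - 2*Y*Z - Z**2.


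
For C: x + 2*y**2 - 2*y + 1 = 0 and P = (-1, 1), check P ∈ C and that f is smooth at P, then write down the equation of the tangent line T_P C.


Tangent line at P: x + 2*y - 1 = 0.

Step 1: f(-1, 1) = 0, so P lies on C.
Step 2: partial derivatives
  f_x(x, y) = 1, f_y(x, y) = 4*y - 2.
  f_x(P) = 1, f_y(P) = 2 (gradient nonzero, so P is smooth).
Step 3: tangent line at P: 1·(x − -1) + 2·(y − 1) = 0.
Expanding: x + 2*y - 1 = 0.


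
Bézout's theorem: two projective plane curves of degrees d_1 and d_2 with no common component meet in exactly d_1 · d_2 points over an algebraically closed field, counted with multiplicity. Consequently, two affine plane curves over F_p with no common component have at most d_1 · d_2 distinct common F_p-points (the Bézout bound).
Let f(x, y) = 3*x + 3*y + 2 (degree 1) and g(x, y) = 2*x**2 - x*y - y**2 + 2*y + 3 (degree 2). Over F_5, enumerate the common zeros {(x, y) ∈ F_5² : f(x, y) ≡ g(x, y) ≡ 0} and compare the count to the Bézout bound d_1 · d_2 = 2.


Common zeros: {(1, 0), (2, 4)}; count = 2; Bézout bound = 2.

deg(f) = 1, deg(g) = 2, so Bézout bound = 2.
Scan x ∈ F_5. For each x, list the y ∈ F_5 with f(x, y) ≡ 0 and those with g(x, y) ≡ 0 (mod 5); the common zeros in that column are the intersection.
  x = 0: f ≡ 0 at y ∈ {1}; g ≡ 0 at y ∈ {3, 4}; common: ∅.
  x = 1: f ≡ 0 at y ∈ {0}; g ≡ 0 at y ∈ {0, 1}; common: {0}.
  x = 2: f ≡ 0 at y ∈ {4}; g ≡ 0 at y ∈ {1, 4}; common: {4}.
  x = 3: f ≡ 0 at y ∈ {3}; g ≡ 0 at y ∈ {2}; common: ∅.
  x = 4: f ≡ 0 at y ∈ {2}; g ≡ 0 at y ∈ {0, 3}; common: ∅.
Collecting: common zeros = {(1, 0), (2, 4)}, so the count is 2.
Comparison with the Bézout bound: 2 ≤ 2 = deg(f)·deg(g), as expected for curves with no common component (the bound is attained).


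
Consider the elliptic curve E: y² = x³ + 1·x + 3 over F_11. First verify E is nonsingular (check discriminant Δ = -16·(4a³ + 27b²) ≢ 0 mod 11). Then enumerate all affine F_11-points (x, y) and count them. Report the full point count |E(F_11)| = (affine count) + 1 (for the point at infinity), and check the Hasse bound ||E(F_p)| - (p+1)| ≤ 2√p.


Affine points = {(0, 5), (0, 6), (1, 4), (1, 7), (3, 0), (4, 4), (4, 7), (5, 1), (5, 10), (6, 4), (6, 7), (7, 1), (7, 10), (9, 2), (9, 9), (10, 1), (10, 10)}; affine count = 17; |E(F_11)| = 18.

Discriminant check: Δ ∝ 4a³ + 27b² = 4·1³ + 27·3² = 4·1 + 27·9 ≡ 5 (mod 11). Nonzero ⇒ E is nonsingular.
For each x ∈ F_11, compute rhs = x³ + 1·x + 3 mod 11, then count y ∈ F_11 with y² ≡ rhs.
  x = 0: rhs = 3, matching y values: 5, 6 (2 points).
  x = 1: rhs = 5, matching y values: 4, 7 (2 points).
  x = 2: rhs = 2, matching y values: none (0 points).
  x = 3: rhs = 0, matching y values: 0 (1 points).
  x = 4: rhs = 5, matching y values: 4, 7 (2 points).
  x = 5: rhs = 1, matching y values: 1, 10 (2 points).
  x = 6: rhs = 5, matching y values: 4, 7 (2 points).
  x = 7: rhs = 1, matching y values: 1, 10 (2 points).
  x = 8: rhs = 6, matching y values: none (0 points).
  x = 9: rhs = 4, matching y values: 2, 9 (2 points).
  x = 10: rhs = 1, matching y values: 1, 10 (2 points).
Total affine count: 17.
Full point count |E(F_11)| = 17 + 1 = 18.
Hasse bound: |18 − (11+1)| = |6| = 6 ≤ 2√11 ≈ 6.6332 ✓.


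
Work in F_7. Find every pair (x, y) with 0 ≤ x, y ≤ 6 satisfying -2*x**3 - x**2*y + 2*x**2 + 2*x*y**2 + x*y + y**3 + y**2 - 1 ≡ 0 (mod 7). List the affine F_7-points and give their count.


Affine F_7-points: {(0, 3), (2, 5), (3, 1), (3, 3), (4, 2), (4, 4), (4, 6), (5, 2)}; count = 8.

For each of the 49 pairs (x, y) ∈ F_7², evaluate f(x, y) mod 7. Record the zeros.
  x = 0: [0↦6, 1↦1, 2↦4, 3↦0, 4↦2, 5↦2, 6↦6]  zeros at y ∈ {3}
  x = 1: [0↦6, 1↦3, 2↦5, 3↦4, 4↦6, 5↦3, 6↦1]  zeros at y ∈ ∅
  x = 2: [0↦5, 1↦2, 2↦1, 3↦1, 4↦1, 5↦0, 6↦4]  zeros at y ∈ {5}
  x = 3: [0↦5, 1↦0, 2↦1, 3↦0, 4↦3, 5↦2, 6↦3]  zeros at y ∈ {1, 3}
  x = 4: [0↦1, 1↦6, 2↦0, 3↦3, 4↦0, 5↦4, 6↦0]  zeros at y ∈ {2, 4, 6}
  x = 5: [0↦2, 1↦1, 2↦0, 3↦5, 4↦1, 5↦1, 6↦4]  zeros at y ∈ {2}
  x = 6: [0↦3, 1↦1, 2↦3, 3↦1, 4↦1, 5↦2, 6↦3]  zeros at y ∈ ∅
Collecting zeros: affine points = {(0, 3), (2, 5), (3, 1), (3, 3), (4, 2), (4, 4), (4, 6), (5, 2)}.
Total count |C(F_7)_aff| = 8.


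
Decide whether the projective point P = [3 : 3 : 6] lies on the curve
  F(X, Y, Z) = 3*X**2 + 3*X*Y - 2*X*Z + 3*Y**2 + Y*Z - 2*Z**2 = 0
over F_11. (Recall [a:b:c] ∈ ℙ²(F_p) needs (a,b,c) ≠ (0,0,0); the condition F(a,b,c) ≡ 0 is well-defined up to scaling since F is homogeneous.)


F(3,3,6) ≡ 2 (mod 11); P is NOT on the curve.

Evaluate F(3, 3, 6) term-by-term (mod 11).
  3*X**2 ↦ 3·9·1·1 = 27
  3*X*Y ↦ 3·3·3·1 = 27
  -2*X*Z ↦ -2·3·1·6 = -36
  3*Y**2 ↦ 3·1·9·1 = 27
  Y*Z ↦ 1·1·3·6 = 18
  -2*Z**2 ↦ -2·1·1·36 = -72
Sum: F(3, 3, 6) = (27) + (27) + (-36) + (27) + (18) + (-72) = -9.
Reducing mod 11: -9 ≡ 2 (mod 11).
Since F(a, b, c) ≡ 2 ≠ 0 (mod 11), P does NOT lie on the curve.


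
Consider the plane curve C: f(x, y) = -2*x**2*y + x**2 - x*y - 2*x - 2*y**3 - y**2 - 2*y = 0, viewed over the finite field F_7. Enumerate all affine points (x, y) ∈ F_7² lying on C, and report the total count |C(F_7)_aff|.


Affine F_7-points: {(0, 0), (1, 5), (2, 0), (3, 2), (5, 2), (5, 4), (6, 5), (6, 6)}; count = 8.

For each of the 49 pairs (x, y) ∈ F_7², evaluate f(x, y) mod 7. Record the zeros.
  x = 0: [0↦0, 1↦2, 2↦4, 3↦1, 4↦2, 5↦2, 6↦3]  zeros at y ∈ {0}
  x = 1: [0↦6, 1↦5, 2↦4, 3↦5, 4↦3, 5↦0, 6↦5]  zeros at y ∈ {5}
  x = 2: [0↦0, 1↦6, 2↦5, 3↦6, 4↦4, 5↦1, 6↦6]  zeros at y ∈ {0}
  x = 3: [0↦3, 1↦5, 2↦0, 3↦4, 4↦5, 5↦5, 6↦6]  zeros at y ∈ {2}
  x = 4: [0↦1, 1↦2, 2↦3, 3↦6, 4↦6, 5↦5, 6↦5]  zeros at y ∈ ∅
  x = 5: [0↦1, 1↦4, 2↦0, 3↦5, 4↦0, 5↦1, 6↦3]  zeros at y ∈ {2, 4}
  x = 6: [0↦3, 1↦4, 2↦5, 3↦1, 4↦1, 5↦0, 6↦0]  zeros at y ∈ {5, 6}
Collecting zeros: affine points = {(0, 0), (1, 5), (2, 0), (3, 2), (5, 2), (5, 4), (6, 5), (6, 6)}.
Total count |C(F_7)_aff| = 8.


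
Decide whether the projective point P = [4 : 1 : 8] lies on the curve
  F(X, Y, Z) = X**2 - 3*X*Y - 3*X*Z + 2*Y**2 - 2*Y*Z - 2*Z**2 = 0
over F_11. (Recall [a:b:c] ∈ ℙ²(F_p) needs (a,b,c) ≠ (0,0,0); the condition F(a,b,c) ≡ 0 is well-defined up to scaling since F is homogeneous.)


F(4,1,8) ≡ 8 (mod 11); P is NOT on the curve.

Evaluate F(4, 1, 8) term-by-term (mod 11).
  X**2 ↦ 1·16·1·1 = 16
  -3*X*Y ↦ -3·4·1·1 = -12
  -3*X*Z ↦ -3·4·1·8 = -96
  2*Y**2 ↦ 2·1·1·1 = 2
  -2*Y*Z ↦ -2·1·1·8 = -16
  -2*Z**2 ↦ -2·1·1·64 = -128
Sum: F(4, 1, 8) = (16) + (-12) + (-96) + (2) + (-16) + (-128) = -234.
Reducing mod 11: -234 ≡ 8 (mod 11).
Since F(a, b, c) ≡ 8 ≠ 0 (mod 11), P does NOT lie on the curve.


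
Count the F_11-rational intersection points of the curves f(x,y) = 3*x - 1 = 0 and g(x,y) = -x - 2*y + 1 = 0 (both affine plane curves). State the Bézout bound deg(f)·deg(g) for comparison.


Common zeros: {(4, 4)}; count = 1; Bézout bound = 1.

deg(f) = 1, deg(g) = 1, so Bézout bound = 1.
Scan x ∈ F_11. For each x, list the y ∈ F_11 with f(x, y) ≡ 0 and those with g(x, y) ≡ 0 (mod 11); the common zeros in that column are the intersection.
  x = 0: f ≡ 0 at y ∈ ∅; g ≡ 0 at y ∈ {6}; common: ∅.
  x = 1: f ≡ 0 at y ∈ ∅; g ≡ 0 at y ∈ {0}; common: ∅.
  x = 2: f ≡ 0 at y ∈ ∅; g ≡ 0 at y ∈ {5}; common: ∅.
  x = 3: f ≡ 0 at y ∈ ∅; g ≡ 0 at y ∈ {10}; common: ∅.
  x = 4: f ≡ 0 at y ∈ {0, 1, 2, 3, 4, 5, 6, 7, 8, 9, 10}; g ≡ 0 at y ∈ {4}; common: {4}.
  x = 5: f ≡ 0 at y ∈ ∅; g ≡ 0 at y ∈ {9}; common: ∅.
  x = 6: f ≡ 0 at y ∈ ∅; g ≡ 0 at y ∈ {3}; common: ∅.
  x = 7: f ≡ 0 at y ∈ ∅; g ≡ 0 at y ∈ {8}; common: ∅.
  x = 8: f ≡ 0 at y ∈ ∅; g ≡ 0 at y ∈ {2}; common: ∅.
  x = 9: f ≡ 0 at y ∈ ∅; g ≡ 0 at y ∈ {7}; common: ∅.
  x = 10: f ≡ 0 at y ∈ ∅; g ≡ 0 at y ∈ {1}; common: ∅.
Collecting: common zeros = {(4, 4)}, so the count is 1.
Comparison with the Bézout bound: 1 ≤ 1 = deg(f)·deg(g), as expected for curves with no common component (the bound is attained).


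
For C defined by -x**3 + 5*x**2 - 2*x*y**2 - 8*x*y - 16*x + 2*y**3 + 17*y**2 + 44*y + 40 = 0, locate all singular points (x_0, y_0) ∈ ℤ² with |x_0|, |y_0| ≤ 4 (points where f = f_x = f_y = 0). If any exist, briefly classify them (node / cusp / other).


Singular points: {(2, -2)}; classification: node.

Compute partial derivatives:
  f_x = -3*x**2 + 10*x - 2*y**2 - 8*y - 16.
  f_y = -4*x*y - 8*x + 6*y**2 + 34*y + 44.
Scan x_0 ∈ {−4, ..., 4}. For each x_0, f_y(x_0, y) is a polynomial in y; find its integer roots y ∈ {−4, ..., 4}, then test f_x and f at those candidates.
  x = -4: f_y(-4, y) = 6*y**2 + 50*y + 76; vanishes at y ∈ {-2}. (-4, -2): f_x = -96 ≠ 0.
  x = -3: f_y(-3, y) = 6*y**2 + 46*y + 68; vanishes at y ∈ {-2}. (-3, -2): f_x = -65 ≠ 0.
  x = -2: f_y(-2, y) = 6*y**2 + 42*y + 60; vanishes at y ∈ {-2}. (-2, -2): f_x = -40 ≠ 0.
  x = -1: f_y(-1, y) = 6*y**2 + 38*y + 52; vanishes at y ∈ {-2}. (-1, -2): f_x = -21 ≠ 0.
  x = 0: f_y(0, y) = 6*y**2 + 34*y + 44; vanishes at y ∈ {-2}. (0, -2): f_x = -8 ≠ 0.
  x = 1: f_y(1, y) = 6*y**2 + 30*y + 36; vanishes at y ∈ {-3, -2}. (1, -3): f_x = -3 ≠ 0; (1, -2): f_x = -1 ≠ 0.
  x = 2: f_y(2, y) = 6*y**2 + 26*y + 28; vanishes at y ∈ {-2}. (2, -2): f_x = 0, f = 0 — SINGULAR.
  x = 3: f_y(3, y) = 6*y**2 + 22*y + 20; vanishes at y ∈ {-2}. (3, -2): f_x = -5 ≠ 0.
  x = 4: f_y(4, y) = 6*y**2 + 18*y + 12; vanishes at y ∈ {-2, -1}. (4, -2): f_x = -16 ≠ 0; (4, -1): f_x = -18 ≠ 0.
Only singular point on the grid: (2, -2).
Classify: substitute x = 2 + u, y = -2 + v and expand: f = -u**3 - u**2 - 2*u*v**2 + 2*v**3 + v**2.
No constant or linear terms (consistent with a singular point). Quadratic part: -u**2 + v**2. Cubic part: -u**3 - 2*u*v**2 + 2*v**3.
The quadratic part v**2 - u**2 = (v − u)(v + u) splits into two distinct linear factors, so there are two distinct tangent lines y − -2 = ±(x − 2) — this is a node (ordinary double point).
Classification: node.


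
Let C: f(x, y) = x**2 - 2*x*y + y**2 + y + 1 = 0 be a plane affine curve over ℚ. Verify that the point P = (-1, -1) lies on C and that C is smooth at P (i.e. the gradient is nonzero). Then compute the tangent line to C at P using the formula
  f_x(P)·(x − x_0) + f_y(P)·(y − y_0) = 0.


Tangent line at P: y + 1 = 0.

Step 1: f(-1, -1) = 0, so P lies on C.
Step 2: partial derivatives
  f_x(x, y) = 2*x - 2*y, f_y(x, y) = -2*x + 2*y + 1.
  f_x(P) = 0, f_y(P) = 1 (gradient nonzero, so P is smooth).
Step 3: tangent line at P: 0·(x − -1) + 1·(y − -1) = 0.
Expanding: y + 1 = 0.


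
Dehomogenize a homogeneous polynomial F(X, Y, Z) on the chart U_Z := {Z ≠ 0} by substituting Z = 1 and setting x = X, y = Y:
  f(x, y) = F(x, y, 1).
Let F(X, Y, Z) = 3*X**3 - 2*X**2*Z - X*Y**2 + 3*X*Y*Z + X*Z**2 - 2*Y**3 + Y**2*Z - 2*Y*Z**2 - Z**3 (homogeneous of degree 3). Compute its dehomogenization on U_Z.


f(x, y) = 3*x**3 - 2*x**2 - x*y**2 + 3*x*y + x - 2*y**3 + y**2 - 2*y - 1

On U_Z we set Z = 1. Each monomial c·X^i·Y^j·Z^k in F becomes c·x^i·y^j·1^k = c·x^i·y^j.
Substituting Z = 1: F(X, Y, 1) = 3*x**3 - 2*x**2 - x*y**2 + 3*x*y + x - 2*y**3 + y**2 - 2*y - 1.
Note: deg(f) ≤ deg(F) = 3; strict inequality happens when F is divisible by Z (lost terms).


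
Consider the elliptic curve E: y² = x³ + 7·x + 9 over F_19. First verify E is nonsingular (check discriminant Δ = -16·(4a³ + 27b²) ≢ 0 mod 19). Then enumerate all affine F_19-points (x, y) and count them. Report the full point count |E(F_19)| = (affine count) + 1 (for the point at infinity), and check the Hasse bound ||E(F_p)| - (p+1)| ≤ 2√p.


Affine points = {(0, 3), (0, 16), (1, 6), (1, 13), (3, 0), (4, 5), (4, 14), (5, 6), (5, 13), (6, 1), (6, 18), (8, 8), (8, 11), (11, 7), (11, 12), (12, 4), (12, 15), (13, 6), (13, 13), (14, 1), (14, 18), (17, 5), (17, 14), (18, 1), (18, 18)}; affine count = 25; |E(F_19)| = 26.

Discriminant check: Δ ∝ 4a³ + 27b² = 4·7³ + 27·9² = 4·343 + 27·81 ≡ 6 (mod 19). Nonzero ⇒ E is nonsingular.
For each x ∈ F_19, compute rhs = x³ + 7·x + 9 mod 19, then count y ∈ F_19 with y² ≡ rhs.
  x = 0: rhs = 9, matching y values: 3, 16 (2 points).
  x = 1: rhs = 17, matching y values: 6, 13 (2 points).
  x = 2: rhs = 12, matching y values: none (0 points).
  x = 3: rhs = 0, matching y values: 0 (1 points).
  x = 4: rhs = 6, matching y values: 5, 14 (2 points).
  x = 5: rhs = 17, matching y values: 6, 13 (2 points).
  x = 6: rhs = 1, matching y values: 1, 18 (2 points).
  x = 7: rhs = 2, matching y values: none (0 points).
  x = 8: rhs = 7, matching y values: 8, 11 (2 points).
  x = 9: rhs = 3, matching y values: none (0 points).
  x = 10: rhs = 15, matching y values: none (0 points).
  x = 11: rhs = 11, matching y values: 7, 12 (2 points).
  x = 12: rhs = 16, matching y values: 4, 15 (2 points).
  x = 13: rhs = 17, matching y values: 6, 13 (2 points).
  x = 14: rhs = 1, matching y values: 1, 18 (2 points).
  x = 15: rhs = 12, matching y values: none (0 points).
  x = 16: rhs = 18, matching y values: none (0 points).
  x = 17: rhs = 6, matching y values: 5, 14 (2 points).
  x = 18: rhs = 1, matching y values: 1, 18 (2 points).
Total affine count: 25.
Full point count |E(F_19)| = 25 + 1 = 26.
Hasse bound: |26 − (19+1)| = |6| = 6 ≤ 2√19 ≈ 8.7178 ✓.


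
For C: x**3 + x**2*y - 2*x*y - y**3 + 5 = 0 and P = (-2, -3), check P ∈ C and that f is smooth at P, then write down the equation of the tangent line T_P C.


Tangent line at P: 30*x - 19*y + 3 = 0.

Step 1: f(-2, -3) = 0, so P lies on C.
Step 2: partial derivatives
  f_x(x, y) = 3*x**2 + 2*x*y - 2*y, f_y(x, y) = x**2 - 2*x - 3*y**2.
  f_x(P) = 30, f_y(P) = -19 (gradient nonzero, so P is smooth).
Step 3: tangent line at P: 30·(x − -2) + -19·(y − -3) = 0.
Expanding: 30*x - 19*y + 3 = 0.


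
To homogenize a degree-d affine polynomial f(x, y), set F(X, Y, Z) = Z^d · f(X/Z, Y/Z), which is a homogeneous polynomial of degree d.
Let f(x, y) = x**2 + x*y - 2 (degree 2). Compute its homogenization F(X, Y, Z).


F(X, Y, Z) = X**2 + X*Y - 2*Z**2

deg(f) = 2.
Substitute x = X/Z, y = Y/Z into f, then multiply by Z^2.
  monomial 1·x^2·y^0 ↦ 1·X^2·Y^0·Z^0.
  monomial 1·x^1·y^1 ↦ 1·X^1·Y^1·Z^0.
  monomial -2·x^0·y^0 ↦ -2·X^0·Y^0·Z^2.
Collecting: F(X, Y, Z) = X**2 + X*Y - 2*Z**2.


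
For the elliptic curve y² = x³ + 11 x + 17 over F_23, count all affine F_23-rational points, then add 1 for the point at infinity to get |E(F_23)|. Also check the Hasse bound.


Affine points = {(1, 11), (1, 12), (2, 1), (2, 22), (3, 10), (3, 13), (5, 6), (5, 17), (6, 0), (7, 0), (10, 0), (19, 1), (19, 22), (20, 7), (20, 16)}; affine count = 15; |E(F_23)| = 16.

Discriminant check: Δ ∝ 4a³ + 27b² = 4·11³ + 27·17² = 4·1331 + 27·289 ≡ 17 (mod 23). Nonzero ⇒ E is nonsingular.
For each x ∈ F_23, compute rhs = x³ + 11·x + 17 mod 23, then count y ∈ F_23 with y² ≡ rhs.
  x = 0: rhs = 17, matching y values: none (0 points).
  x = 1: rhs = 6, matching y values: 11, 12 (2 points).
  x = 2: rhs = 1, matching y values: 1, 22 (2 points).
  x = 3: rhs = 8, matching y values: 10, 13 (2 points).
  x = 4: rhs = 10, matching y values: none (0 points).
  x = 5: rhs = 13, matching y values: 6, 17 (2 points).
  x = 6: rhs = 0, matching y values: 0 (1 points).
  x = 7: rhs = 0, matching y values: 0 (1 points).
  x = 8: rhs = 19, matching y values: none (0 points).
  x = 9: rhs = 17, matching y values: none (0 points).
  x = 10: rhs = 0, matching y values: 0 (1 points).
  x = 11: rhs = 20, matching y values: none (0 points).
  x = 12: rhs = 14, matching y values: none (0 points).
  x = 13: rhs = 11, matching y values: none (0 points).
  x = 14: rhs = 17, matching y values: none (0 points).
  x = 15: rhs = 15, matching y values: none (0 points).
  x = 16: rhs = 11, matching y values: none (0 points).
  x = 17: rhs = 11, matching y values: none (0 points).
  x = 18: rhs = 21, matching y values: none (0 points).
  x = 19: rhs = 1, matching y values: 1, 22 (2 points).
  x = 20: rhs = 3, matching y values: 7, 16 (2 points).
  x = 21: rhs = 10, matching y values: none (0 points).
  x = 22: rhs = 5, matching y values: none (0 points).
Total affine count: 15.
Full point count |E(F_23)| = 15 + 1 = 16.
Hasse bound: |16 − (23+1)| = |-8| = 8 ≤ 2√23 ≈ 9.5917 ✓.


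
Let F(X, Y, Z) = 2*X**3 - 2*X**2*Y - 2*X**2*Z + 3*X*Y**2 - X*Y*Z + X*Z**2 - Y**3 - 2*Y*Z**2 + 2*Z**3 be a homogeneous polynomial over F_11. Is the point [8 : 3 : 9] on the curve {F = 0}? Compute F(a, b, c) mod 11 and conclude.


F(8,3,9) ≡ 3 (mod 11); P is NOT on the curve.

Evaluate F(8, 3, 9) term-by-term (mod 11).
  2*X**3 ↦ 2·512·1·1 = 1024
  -2*X**2*Y ↦ -2·64·3·1 = -384
  -2*X**2*Z ↦ -2·64·1·9 = -1152
  3*X*Y**2 ↦ 3·8·9·1 = 216
  -X*Y*Z ↦ -1·8·3·9 = -216
  X*Z**2 ↦ 1·8·1·81 = 648
  -Y**3 ↦ -1·1·27·1 = -27
  -2*Y*Z**2 ↦ -2·1·3·81 = -486
  2*Z**3 ↦ 2·1·1·729 = 1458
Sum: F(8, 3, 9) = (1024) + (-384) + (-1152) + (216) + (-216) + (648) + (-27) + (-486) + (1458) = 1081.
Reducing mod 11: 1081 ≡ 3 (mod 11).
Since F(a, b, c) ≡ 3 ≠ 0 (mod 11), P does NOT lie on the curve.


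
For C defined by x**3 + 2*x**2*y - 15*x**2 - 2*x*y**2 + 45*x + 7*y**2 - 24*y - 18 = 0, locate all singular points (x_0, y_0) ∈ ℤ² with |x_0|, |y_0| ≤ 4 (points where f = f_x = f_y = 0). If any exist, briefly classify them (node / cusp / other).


Singular points: {(3, 3)}; classification: cusp.

Compute partial derivatives:
  f_x = 3*x**2 + 4*x*y - 30*x - 2*y**2 + 45.
  f_y = 2*x**2 - 4*x*y + 14*y - 24.
Scan x_0 ∈ {−4, ..., 4}. For each x_0, f_y(x_0, y) is a polynomial in y; find its integer roots y ∈ {−4, ..., 4}, then test f_x and f at those candidates.
  x = -4: f_y(-4, y) = 30*y + 8; no integer root y with |y| ≤ 4.
  x = -3: f_y(-3, y) = 26*y - 6; no integer root y with |y| ≤ 4.
  x = -2: f_y(-2, y) = 22*y - 16; no integer root y with |y| ≤ 4.
  x = -1: f_y(-1, y) = 18*y - 22; no integer root y with |y| ≤ 4.
  x = 0: f_y(0, y) = 14*y - 24; no integer root y with |y| ≤ 4.
  x = 1: f_y(1, y) = 10*y - 22; no integer root y with |y| ≤ 4.
  x = 2: f_y(2, y) = 6*y - 16; no integer root y with |y| ≤ 4.
  x = 3: f_y(3, y) = 2*y - 6; vanishes at y ∈ {3}. (3, 3): f_x = 0, f = 0 — SINGULAR.
  x = 4: f_y(4, y) = 8 - 2*y; vanishes at y ∈ {4}. (4, 4): f_x = 5 ≠ 0.
Only singular point on the grid: (3, 3).
Classify: substitute x = 3 + u, y = 3 + v and expand: f = u**3 + 2*u**2*v - 2*u*v**2 + v**2.
No constant or linear terms (consistent with a singular point). Quadratic part: v**2. Cubic part: u**3 + 2*u**2*v - 2*u*v**2.
The quadratic part v**2 is a perfect square, so there is a single (double) tangent line v = 0, i.e. y = 3. Restricting the cubic part to that line (v = 0) leaves u**3 ≠ 0, so f is not divisible by v and the branch is v² ≈ -u**3 to lowest order — this is a cusp.
Classification: cusp.


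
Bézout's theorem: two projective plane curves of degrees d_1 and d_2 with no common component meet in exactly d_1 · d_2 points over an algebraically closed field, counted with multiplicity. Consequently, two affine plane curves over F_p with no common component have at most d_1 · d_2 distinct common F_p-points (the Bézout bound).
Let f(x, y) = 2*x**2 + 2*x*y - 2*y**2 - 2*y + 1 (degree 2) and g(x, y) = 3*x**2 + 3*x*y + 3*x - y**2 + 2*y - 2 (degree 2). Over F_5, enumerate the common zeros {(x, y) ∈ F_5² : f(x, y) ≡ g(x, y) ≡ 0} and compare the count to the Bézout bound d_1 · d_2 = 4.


Common zeros: {(1, 2), (1, 3)}; count = 2; Bézout bound = 4.

deg(f) = 2, deg(g) = 2, so Bézout bound = 4.
Scan x ∈ F_5. For each x, list the y ∈ F_5 with f(x, y) ≡ 0 and those with g(x, y) ≡ 0 (mod 5); the common zeros in that column are the intersection.
  x = 0: f ≡ 0 at y ∈ ∅; g ≡ 0 at y ∈ {3, 4}; common: ∅.
  x = 1: f ≡ 0 at y ∈ {2, 3}; g ≡ 0 at y ∈ {2, 3}; common: {2, 3}.
  x = 2: f ≡ 0 at y ∈ {2, 4}; g ≡ 0 at y ∈ ∅; common: ∅.
  x = 3: f ≡ 0 at y ∈ ∅; g ≡ 0 at y ∈ ∅; common: ∅.
  x = 4: f ≡ 0 at y ∈ {4}; g ≡ 0 at y ∈ ∅; common: ∅.
Collecting: common zeros = {(1, 2), (1, 3)}, so the count is 2.
Comparison with the Bézout bound: 2 ≤ 4 = deg(f)·deg(g), as expected for curves with no common component (the affine F_5-count falls short of the bound because intersections may lie at infinity, over extension fields, or carry multiplicity).


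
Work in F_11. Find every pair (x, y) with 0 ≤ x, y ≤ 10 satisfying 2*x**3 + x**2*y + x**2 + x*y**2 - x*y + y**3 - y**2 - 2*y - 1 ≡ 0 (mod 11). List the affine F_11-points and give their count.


Affine F_11-points: {(0, 3), (2, 3), (2, 4), (3, 6), (4, 0), (5, 1), (7, 1), (7, 3), (9, 1)}; count = 9.

For each of the 121 pairs (x, y) ∈ F_11², evaluate f(x, y) mod 11. Record the zeros.
  x = 0: [0↦10, 1↦8, 2↦10, 3↦0, 4↦6, 5↦1, 6↦2, 7↦4, 8↦2, 9↦2, 10↦10]  zeros at y ∈ {3}
  x = 1: [0↦2, 1↦1, 2↦6, 3↦1, 4↦3, 5↦7, 6↦8, 7↦1, 8↦3, 9↦9, 10↦3]  zeros at y ∈ ∅
  x = 2: [0↦8, 1↦10, 2↦9, 3↦0, 4↦0, 5↦4, 6↦7, 7↦4, 8↦1, 9↦4, 10↦8]  zeros at y ∈ {3, 4}
  x = 3: [0↦7, 1↦3, 2↦9, 3↦9, 4↦9, 5↦4, 6↦0, 7↦3, 8↦8, 9↦10, 10↦4]  zeros at y ∈ {6}
  x = 4: [0↦0, 1↦3, 2↦7, 3↦7, 4↦9, 5↦8, 6↦10, 7↦10, 8↦3, 9↦6, 10↦3]  zeros at y ∈ {0}
  x = 5: [0↦10, 1↦0, 2↦4, 3↦6, 4↦1, 5↦6, 6↦5, 7↦4, 8↦9, 9↦4, 10↦6]  zeros at y ∈ {1}
  x = 6: [0↦5, 1↦6, 2↦1, 3↦7, 4↦8, 5↦10, 6↦8, 7↦8, 8↦5, 9↦5, 10↦3]  zeros at y ∈ ∅
  x = 7: [0↦8, 1↦0, 2↦10, 3↦0, 4↦9, 5↦10, 6↦9, 7↦1, 8↦3, 9↦10, 10↦6]  zeros at y ∈ {1, 3}
  x = 8: [0↦9, 1↦5, 2↦10, 3↦8, 4↦5, 5↦7, 6↦9, 7↦6, 8↦4, 9↦9, 10↦5]  zeros at y ∈ ∅
  x = 9: [0↦9, 1↦0, 2↦2, 3↦10, 4↦8, 5↦2, 6↦9, 7↦2, 8↦9, 9↦3, 10↦1]  zeros at y ∈ {1}
  x = 10: [0↦9, 1↦8, 2↦9, 3↦7, 4↦8, 5↦7, 6↦10, 7↦1, 8↦8, 9↦4, 10↦6]  zeros at y ∈ ∅
Collecting zeros: affine points = {(0, 3), (2, 3), (2, 4), (3, 6), (4, 0), (5, 1), (7, 1), (7, 3), (9, 1)}.
Total count |C(F_11)_aff| = 9.
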